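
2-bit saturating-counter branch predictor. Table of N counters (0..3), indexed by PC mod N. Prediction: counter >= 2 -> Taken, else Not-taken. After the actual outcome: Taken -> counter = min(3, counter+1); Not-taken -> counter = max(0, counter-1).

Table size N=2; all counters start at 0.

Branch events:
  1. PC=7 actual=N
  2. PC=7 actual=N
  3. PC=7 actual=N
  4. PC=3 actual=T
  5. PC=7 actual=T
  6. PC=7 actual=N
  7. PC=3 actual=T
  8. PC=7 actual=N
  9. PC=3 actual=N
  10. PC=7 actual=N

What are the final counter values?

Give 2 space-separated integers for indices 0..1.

Answer: 0 0

Derivation:
Ev 1: PC=7 idx=1 pred=N actual=N -> ctr[1]=0
Ev 2: PC=7 idx=1 pred=N actual=N -> ctr[1]=0
Ev 3: PC=7 idx=1 pred=N actual=N -> ctr[1]=0
Ev 4: PC=3 idx=1 pred=N actual=T -> ctr[1]=1
Ev 5: PC=7 idx=1 pred=N actual=T -> ctr[1]=2
Ev 6: PC=7 idx=1 pred=T actual=N -> ctr[1]=1
Ev 7: PC=3 idx=1 pred=N actual=T -> ctr[1]=2
Ev 8: PC=7 idx=1 pred=T actual=N -> ctr[1]=1
Ev 9: PC=3 idx=1 pred=N actual=N -> ctr[1]=0
Ev 10: PC=7 idx=1 pred=N actual=N -> ctr[1]=0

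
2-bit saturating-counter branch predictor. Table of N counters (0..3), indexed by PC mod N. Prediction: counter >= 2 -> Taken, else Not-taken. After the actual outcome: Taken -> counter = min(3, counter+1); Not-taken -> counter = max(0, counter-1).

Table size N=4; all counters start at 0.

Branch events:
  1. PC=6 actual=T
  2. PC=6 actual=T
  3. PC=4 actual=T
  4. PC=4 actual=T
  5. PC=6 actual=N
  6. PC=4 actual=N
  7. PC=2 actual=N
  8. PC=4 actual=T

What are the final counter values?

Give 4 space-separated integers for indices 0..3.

Ev 1: PC=6 idx=2 pred=N actual=T -> ctr[2]=1
Ev 2: PC=6 idx=2 pred=N actual=T -> ctr[2]=2
Ev 3: PC=4 idx=0 pred=N actual=T -> ctr[0]=1
Ev 4: PC=4 idx=0 pred=N actual=T -> ctr[0]=2
Ev 5: PC=6 idx=2 pred=T actual=N -> ctr[2]=1
Ev 6: PC=4 idx=0 pred=T actual=N -> ctr[0]=1
Ev 7: PC=2 idx=2 pred=N actual=N -> ctr[2]=0
Ev 8: PC=4 idx=0 pred=N actual=T -> ctr[0]=2

Answer: 2 0 0 0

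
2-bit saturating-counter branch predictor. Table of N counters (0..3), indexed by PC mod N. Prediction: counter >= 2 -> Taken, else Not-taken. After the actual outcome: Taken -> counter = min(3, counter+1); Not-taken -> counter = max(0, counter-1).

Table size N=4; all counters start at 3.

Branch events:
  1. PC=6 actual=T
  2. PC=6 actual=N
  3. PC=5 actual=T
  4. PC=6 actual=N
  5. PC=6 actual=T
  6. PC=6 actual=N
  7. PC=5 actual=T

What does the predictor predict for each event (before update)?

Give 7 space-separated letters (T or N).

Ev 1: PC=6 idx=2 pred=T actual=T -> ctr[2]=3
Ev 2: PC=6 idx=2 pred=T actual=N -> ctr[2]=2
Ev 3: PC=5 idx=1 pred=T actual=T -> ctr[1]=3
Ev 4: PC=6 idx=2 pred=T actual=N -> ctr[2]=1
Ev 5: PC=6 idx=2 pred=N actual=T -> ctr[2]=2
Ev 6: PC=6 idx=2 pred=T actual=N -> ctr[2]=1
Ev 7: PC=5 idx=1 pred=T actual=T -> ctr[1]=3

Answer: T T T T N T T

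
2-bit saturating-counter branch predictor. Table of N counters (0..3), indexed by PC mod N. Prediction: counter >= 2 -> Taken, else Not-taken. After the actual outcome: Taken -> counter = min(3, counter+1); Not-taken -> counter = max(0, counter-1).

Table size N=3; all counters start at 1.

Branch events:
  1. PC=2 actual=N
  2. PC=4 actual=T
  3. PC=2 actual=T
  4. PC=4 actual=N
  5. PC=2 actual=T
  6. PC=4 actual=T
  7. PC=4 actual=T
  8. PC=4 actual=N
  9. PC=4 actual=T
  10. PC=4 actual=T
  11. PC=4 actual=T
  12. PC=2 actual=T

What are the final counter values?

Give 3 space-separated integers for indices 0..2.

Answer: 1 3 3

Derivation:
Ev 1: PC=2 idx=2 pred=N actual=N -> ctr[2]=0
Ev 2: PC=4 idx=1 pred=N actual=T -> ctr[1]=2
Ev 3: PC=2 idx=2 pred=N actual=T -> ctr[2]=1
Ev 4: PC=4 idx=1 pred=T actual=N -> ctr[1]=1
Ev 5: PC=2 idx=2 pred=N actual=T -> ctr[2]=2
Ev 6: PC=4 idx=1 pred=N actual=T -> ctr[1]=2
Ev 7: PC=4 idx=1 pred=T actual=T -> ctr[1]=3
Ev 8: PC=4 idx=1 pred=T actual=N -> ctr[1]=2
Ev 9: PC=4 idx=1 pred=T actual=T -> ctr[1]=3
Ev 10: PC=4 idx=1 pred=T actual=T -> ctr[1]=3
Ev 11: PC=4 idx=1 pred=T actual=T -> ctr[1]=3
Ev 12: PC=2 idx=2 pred=T actual=T -> ctr[2]=3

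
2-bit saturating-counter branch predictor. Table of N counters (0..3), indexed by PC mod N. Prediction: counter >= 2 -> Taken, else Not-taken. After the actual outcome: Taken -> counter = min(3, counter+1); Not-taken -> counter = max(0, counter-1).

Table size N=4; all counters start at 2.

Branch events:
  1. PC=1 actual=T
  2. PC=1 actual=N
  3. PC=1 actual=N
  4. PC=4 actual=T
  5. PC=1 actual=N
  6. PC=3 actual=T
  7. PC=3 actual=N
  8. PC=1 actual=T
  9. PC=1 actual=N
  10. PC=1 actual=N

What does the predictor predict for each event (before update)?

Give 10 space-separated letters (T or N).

Ev 1: PC=1 idx=1 pred=T actual=T -> ctr[1]=3
Ev 2: PC=1 idx=1 pred=T actual=N -> ctr[1]=2
Ev 3: PC=1 idx=1 pred=T actual=N -> ctr[1]=1
Ev 4: PC=4 idx=0 pred=T actual=T -> ctr[0]=3
Ev 5: PC=1 idx=1 pred=N actual=N -> ctr[1]=0
Ev 6: PC=3 idx=3 pred=T actual=T -> ctr[3]=3
Ev 7: PC=3 idx=3 pred=T actual=N -> ctr[3]=2
Ev 8: PC=1 idx=1 pred=N actual=T -> ctr[1]=1
Ev 9: PC=1 idx=1 pred=N actual=N -> ctr[1]=0
Ev 10: PC=1 idx=1 pred=N actual=N -> ctr[1]=0

Answer: T T T T N T T N N N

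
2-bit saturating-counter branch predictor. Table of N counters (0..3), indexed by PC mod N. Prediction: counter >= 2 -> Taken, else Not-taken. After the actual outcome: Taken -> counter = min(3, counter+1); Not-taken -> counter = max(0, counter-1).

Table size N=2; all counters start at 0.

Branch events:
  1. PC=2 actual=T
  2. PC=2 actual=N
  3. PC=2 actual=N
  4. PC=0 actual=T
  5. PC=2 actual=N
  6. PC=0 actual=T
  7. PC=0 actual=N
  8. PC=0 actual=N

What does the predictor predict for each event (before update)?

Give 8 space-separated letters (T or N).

Ev 1: PC=2 idx=0 pred=N actual=T -> ctr[0]=1
Ev 2: PC=2 idx=0 pred=N actual=N -> ctr[0]=0
Ev 3: PC=2 idx=0 pred=N actual=N -> ctr[0]=0
Ev 4: PC=0 idx=0 pred=N actual=T -> ctr[0]=1
Ev 5: PC=2 idx=0 pred=N actual=N -> ctr[0]=0
Ev 6: PC=0 idx=0 pred=N actual=T -> ctr[0]=1
Ev 7: PC=0 idx=0 pred=N actual=N -> ctr[0]=0
Ev 8: PC=0 idx=0 pred=N actual=N -> ctr[0]=0

Answer: N N N N N N N N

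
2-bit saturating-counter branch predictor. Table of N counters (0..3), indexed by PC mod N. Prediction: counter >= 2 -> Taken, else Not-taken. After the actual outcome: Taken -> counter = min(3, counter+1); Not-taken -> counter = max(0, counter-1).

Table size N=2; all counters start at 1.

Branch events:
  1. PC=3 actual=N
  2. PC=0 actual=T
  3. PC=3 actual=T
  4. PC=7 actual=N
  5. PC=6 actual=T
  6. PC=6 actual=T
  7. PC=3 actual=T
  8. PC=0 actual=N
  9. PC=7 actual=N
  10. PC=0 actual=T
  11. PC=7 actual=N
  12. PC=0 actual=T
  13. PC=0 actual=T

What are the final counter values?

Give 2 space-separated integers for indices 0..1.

Answer: 3 0

Derivation:
Ev 1: PC=3 idx=1 pred=N actual=N -> ctr[1]=0
Ev 2: PC=0 idx=0 pred=N actual=T -> ctr[0]=2
Ev 3: PC=3 idx=1 pred=N actual=T -> ctr[1]=1
Ev 4: PC=7 idx=1 pred=N actual=N -> ctr[1]=0
Ev 5: PC=6 idx=0 pred=T actual=T -> ctr[0]=3
Ev 6: PC=6 idx=0 pred=T actual=T -> ctr[0]=3
Ev 7: PC=3 idx=1 pred=N actual=T -> ctr[1]=1
Ev 8: PC=0 idx=0 pred=T actual=N -> ctr[0]=2
Ev 9: PC=7 idx=1 pred=N actual=N -> ctr[1]=0
Ev 10: PC=0 idx=0 pred=T actual=T -> ctr[0]=3
Ev 11: PC=7 idx=1 pred=N actual=N -> ctr[1]=0
Ev 12: PC=0 idx=0 pred=T actual=T -> ctr[0]=3
Ev 13: PC=0 idx=0 pred=T actual=T -> ctr[0]=3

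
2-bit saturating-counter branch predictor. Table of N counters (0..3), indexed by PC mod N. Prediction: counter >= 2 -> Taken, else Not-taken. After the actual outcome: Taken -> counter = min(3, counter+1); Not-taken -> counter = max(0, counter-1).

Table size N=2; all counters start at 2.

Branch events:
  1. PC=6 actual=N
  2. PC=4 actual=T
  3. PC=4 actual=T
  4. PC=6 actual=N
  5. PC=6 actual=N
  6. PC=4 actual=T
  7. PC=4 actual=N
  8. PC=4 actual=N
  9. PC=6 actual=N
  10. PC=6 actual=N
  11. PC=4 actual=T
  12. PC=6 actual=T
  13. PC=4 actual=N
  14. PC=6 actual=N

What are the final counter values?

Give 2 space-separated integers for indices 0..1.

Answer: 0 2

Derivation:
Ev 1: PC=6 idx=0 pred=T actual=N -> ctr[0]=1
Ev 2: PC=4 idx=0 pred=N actual=T -> ctr[0]=2
Ev 3: PC=4 idx=0 pred=T actual=T -> ctr[0]=3
Ev 4: PC=6 idx=0 pred=T actual=N -> ctr[0]=2
Ev 5: PC=6 idx=0 pred=T actual=N -> ctr[0]=1
Ev 6: PC=4 idx=0 pred=N actual=T -> ctr[0]=2
Ev 7: PC=4 idx=0 pred=T actual=N -> ctr[0]=1
Ev 8: PC=4 idx=0 pred=N actual=N -> ctr[0]=0
Ev 9: PC=6 idx=0 pred=N actual=N -> ctr[0]=0
Ev 10: PC=6 idx=0 pred=N actual=N -> ctr[0]=0
Ev 11: PC=4 idx=0 pred=N actual=T -> ctr[0]=1
Ev 12: PC=6 idx=0 pred=N actual=T -> ctr[0]=2
Ev 13: PC=4 idx=0 pred=T actual=N -> ctr[0]=1
Ev 14: PC=6 idx=0 pred=N actual=N -> ctr[0]=0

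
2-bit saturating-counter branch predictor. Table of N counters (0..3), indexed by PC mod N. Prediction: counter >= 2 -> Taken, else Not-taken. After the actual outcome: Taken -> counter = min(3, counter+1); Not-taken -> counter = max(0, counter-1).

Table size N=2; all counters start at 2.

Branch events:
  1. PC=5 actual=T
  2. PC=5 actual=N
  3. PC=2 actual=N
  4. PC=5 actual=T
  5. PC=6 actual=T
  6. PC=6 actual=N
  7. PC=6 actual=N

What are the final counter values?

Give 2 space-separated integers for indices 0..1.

Answer: 0 3

Derivation:
Ev 1: PC=5 idx=1 pred=T actual=T -> ctr[1]=3
Ev 2: PC=5 idx=1 pred=T actual=N -> ctr[1]=2
Ev 3: PC=2 idx=0 pred=T actual=N -> ctr[0]=1
Ev 4: PC=5 idx=1 pred=T actual=T -> ctr[1]=3
Ev 5: PC=6 idx=0 pred=N actual=T -> ctr[0]=2
Ev 6: PC=6 idx=0 pred=T actual=N -> ctr[0]=1
Ev 7: PC=6 idx=0 pred=N actual=N -> ctr[0]=0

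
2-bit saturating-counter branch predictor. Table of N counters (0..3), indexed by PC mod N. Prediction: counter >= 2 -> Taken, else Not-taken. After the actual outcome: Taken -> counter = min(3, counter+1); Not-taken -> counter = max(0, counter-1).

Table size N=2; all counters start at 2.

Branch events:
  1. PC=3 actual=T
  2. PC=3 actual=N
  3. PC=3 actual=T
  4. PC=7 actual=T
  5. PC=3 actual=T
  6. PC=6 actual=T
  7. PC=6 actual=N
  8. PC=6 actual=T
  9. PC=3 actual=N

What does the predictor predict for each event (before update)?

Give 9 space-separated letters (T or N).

Ev 1: PC=3 idx=1 pred=T actual=T -> ctr[1]=3
Ev 2: PC=3 idx=1 pred=T actual=N -> ctr[1]=2
Ev 3: PC=3 idx=1 pred=T actual=T -> ctr[1]=3
Ev 4: PC=7 idx=1 pred=T actual=T -> ctr[1]=3
Ev 5: PC=3 idx=1 pred=T actual=T -> ctr[1]=3
Ev 6: PC=6 idx=0 pred=T actual=T -> ctr[0]=3
Ev 7: PC=6 idx=0 pred=T actual=N -> ctr[0]=2
Ev 8: PC=6 idx=0 pred=T actual=T -> ctr[0]=3
Ev 9: PC=3 idx=1 pred=T actual=N -> ctr[1]=2

Answer: T T T T T T T T T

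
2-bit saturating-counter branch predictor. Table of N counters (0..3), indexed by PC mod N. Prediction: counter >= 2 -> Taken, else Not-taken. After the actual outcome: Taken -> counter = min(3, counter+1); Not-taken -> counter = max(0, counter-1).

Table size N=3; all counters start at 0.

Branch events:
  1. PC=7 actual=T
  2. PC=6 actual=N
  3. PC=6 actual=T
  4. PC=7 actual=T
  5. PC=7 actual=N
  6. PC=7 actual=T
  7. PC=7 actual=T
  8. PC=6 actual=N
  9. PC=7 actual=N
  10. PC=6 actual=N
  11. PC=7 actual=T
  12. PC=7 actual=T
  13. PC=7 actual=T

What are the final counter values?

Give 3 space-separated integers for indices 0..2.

Ev 1: PC=7 idx=1 pred=N actual=T -> ctr[1]=1
Ev 2: PC=6 idx=0 pred=N actual=N -> ctr[0]=0
Ev 3: PC=6 idx=0 pred=N actual=T -> ctr[0]=1
Ev 4: PC=7 idx=1 pred=N actual=T -> ctr[1]=2
Ev 5: PC=7 idx=1 pred=T actual=N -> ctr[1]=1
Ev 6: PC=7 idx=1 pred=N actual=T -> ctr[1]=2
Ev 7: PC=7 idx=1 pred=T actual=T -> ctr[1]=3
Ev 8: PC=6 idx=0 pred=N actual=N -> ctr[0]=0
Ev 9: PC=7 idx=1 pred=T actual=N -> ctr[1]=2
Ev 10: PC=6 idx=0 pred=N actual=N -> ctr[0]=0
Ev 11: PC=7 idx=1 pred=T actual=T -> ctr[1]=3
Ev 12: PC=7 idx=1 pred=T actual=T -> ctr[1]=3
Ev 13: PC=7 idx=1 pred=T actual=T -> ctr[1]=3

Answer: 0 3 0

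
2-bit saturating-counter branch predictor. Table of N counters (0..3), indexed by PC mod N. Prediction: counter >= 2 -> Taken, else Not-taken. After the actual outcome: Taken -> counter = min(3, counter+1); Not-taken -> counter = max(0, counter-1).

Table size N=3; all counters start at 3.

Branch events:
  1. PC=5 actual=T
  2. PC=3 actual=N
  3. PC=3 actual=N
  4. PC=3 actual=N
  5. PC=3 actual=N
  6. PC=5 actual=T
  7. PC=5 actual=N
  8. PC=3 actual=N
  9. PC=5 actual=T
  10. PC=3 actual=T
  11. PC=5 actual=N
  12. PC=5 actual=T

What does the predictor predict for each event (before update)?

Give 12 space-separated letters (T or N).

Answer: T T T N N T T N T N T T

Derivation:
Ev 1: PC=5 idx=2 pred=T actual=T -> ctr[2]=3
Ev 2: PC=3 idx=0 pred=T actual=N -> ctr[0]=2
Ev 3: PC=3 idx=0 pred=T actual=N -> ctr[0]=1
Ev 4: PC=3 idx=0 pred=N actual=N -> ctr[0]=0
Ev 5: PC=3 idx=0 pred=N actual=N -> ctr[0]=0
Ev 6: PC=5 idx=2 pred=T actual=T -> ctr[2]=3
Ev 7: PC=5 idx=2 pred=T actual=N -> ctr[2]=2
Ev 8: PC=3 idx=0 pred=N actual=N -> ctr[0]=0
Ev 9: PC=5 idx=2 pred=T actual=T -> ctr[2]=3
Ev 10: PC=3 idx=0 pred=N actual=T -> ctr[0]=1
Ev 11: PC=5 idx=2 pred=T actual=N -> ctr[2]=2
Ev 12: PC=5 idx=2 pred=T actual=T -> ctr[2]=3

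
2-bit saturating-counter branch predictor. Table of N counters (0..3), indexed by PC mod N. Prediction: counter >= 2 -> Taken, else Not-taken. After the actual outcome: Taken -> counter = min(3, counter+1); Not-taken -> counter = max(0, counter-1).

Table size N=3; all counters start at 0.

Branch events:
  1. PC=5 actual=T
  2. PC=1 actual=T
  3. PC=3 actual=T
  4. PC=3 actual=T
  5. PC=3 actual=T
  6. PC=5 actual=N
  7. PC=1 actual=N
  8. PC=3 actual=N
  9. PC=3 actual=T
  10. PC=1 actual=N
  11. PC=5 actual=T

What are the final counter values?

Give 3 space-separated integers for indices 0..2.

Ev 1: PC=5 idx=2 pred=N actual=T -> ctr[2]=1
Ev 2: PC=1 idx=1 pred=N actual=T -> ctr[1]=1
Ev 3: PC=3 idx=0 pred=N actual=T -> ctr[0]=1
Ev 4: PC=3 idx=0 pred=N actual=T -> ctr[0]=2
Ev 5: PC=3 idx=0 pred=T actual=T -> ctr[0]=3
Ev 6: PC=5 idx=2 pred=N actual=N -> ctr[2]=0
Ev 7: PC=1 idx=1 pred=N actual=N -> ctr[1]=0
Ev 8: PC=3 idx=0 pred=T actual=N -> ctr[0]=2
Ev 9: PC=3 idx=0 pred=T actual=T -> ctr[0]=3
Ev 10: PC=1 idx=1 pred=N actual=N -> ctr[1]=0
Ev 11: PC=5 idx=2 pred=N actual=T -> ctr[2]=1

Answer: 3 0 1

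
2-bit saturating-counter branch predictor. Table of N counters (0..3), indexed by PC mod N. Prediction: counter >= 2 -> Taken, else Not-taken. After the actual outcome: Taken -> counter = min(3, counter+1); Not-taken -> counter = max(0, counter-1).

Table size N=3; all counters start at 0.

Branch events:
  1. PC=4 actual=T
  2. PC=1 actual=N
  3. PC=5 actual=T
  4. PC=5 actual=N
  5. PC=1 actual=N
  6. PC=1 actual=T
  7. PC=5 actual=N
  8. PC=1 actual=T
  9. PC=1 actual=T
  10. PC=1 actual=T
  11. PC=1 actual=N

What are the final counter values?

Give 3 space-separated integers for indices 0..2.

Answer: 0 2 0

Derivation:
Ev 1: PC=4 idx=1 pred=N actual=T -> ctr[1]=1
Ev 2: PC=1 idx=1 pred=N actual=N -> ctr[1]=0
Ev 3: PC=5 idx=2 pred=N actual=T -> ctr[2]=1
Ev 4: PC=5 idx=2 pred=N actual=N -> ctr[2]=0
Ev 5: PC=1 idx=1 pred=N actual=N -> ctr[1]=0
Ev 6: PC=1 idx=1 pred=N actual=T -> ctr[1]=1
Ev 7: PC=5 idx=2 pred=N actual=N -> ctr[2]=0
Ev 8: PC=1 idx=1 pred=N actual=T -> ctr[1]=2
Ev 9: PC=1 idx=1 pred=T actual=T -> ctr[1]=3
Ev 10: PC=1 idx=1 pred=T actual=T -> ctr[1]=3
Ev 11: PC=1 idx=1 pred=T actual=N -> ctr[1]=2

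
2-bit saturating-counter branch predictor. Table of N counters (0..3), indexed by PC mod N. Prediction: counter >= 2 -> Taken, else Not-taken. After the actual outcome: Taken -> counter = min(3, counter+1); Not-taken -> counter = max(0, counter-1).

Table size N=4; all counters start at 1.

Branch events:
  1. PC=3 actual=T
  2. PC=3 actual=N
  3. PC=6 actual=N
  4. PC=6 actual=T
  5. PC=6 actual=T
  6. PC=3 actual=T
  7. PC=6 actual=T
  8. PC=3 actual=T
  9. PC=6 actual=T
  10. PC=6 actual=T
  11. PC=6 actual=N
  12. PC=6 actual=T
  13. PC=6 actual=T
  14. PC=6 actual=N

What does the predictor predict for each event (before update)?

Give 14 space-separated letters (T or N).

Answer: N T N N N N T T T T T T T T

Derivation:
Ev 1: PC=3 idx=3 pred=N actual=T -> ctr[3]=2
Ev 2: PC=3 idx=3 pred=T actual=N -> ctr[3]=1
Ev 3: PC=6 idx=2 pred=N actual=N -> ctr[2]=0
Ev 4: PC=6 idx=2 pred=N actual=T -> ctr[2]=1
Ev 5: PC=6 idx=2 pred=N actual=T -> ctr[2]=2
Ev 6: PC=3 idx=3 pred=N actual=T -> ctr[3]=2
Ev 7: PC=6 idx=2 pred=T actual=T -> ctr[2]=3
Ev 8: PC=3 idx=3 pred=T actual=T -> ctr[3]=3
Ev 9: PC=6 idx=2 pred=T actual=T -> ctr[2]=3
Ev 10: PC=6 idx=2 pred=T actual=T -> ctr[2]=3
Ev 11: PC=6 idx=2 pred=T actual=N -> ctr[2]=2
Ev 12: PC=6 idx=2 pred=T actual=T -> ctr[2]=3
Ev 13: PC=6 idx=2 pred=T actual=T -> ctr[2]=3
Ev 14: PC=6 idx=2 pred=T actual=N -> ctr[2]=2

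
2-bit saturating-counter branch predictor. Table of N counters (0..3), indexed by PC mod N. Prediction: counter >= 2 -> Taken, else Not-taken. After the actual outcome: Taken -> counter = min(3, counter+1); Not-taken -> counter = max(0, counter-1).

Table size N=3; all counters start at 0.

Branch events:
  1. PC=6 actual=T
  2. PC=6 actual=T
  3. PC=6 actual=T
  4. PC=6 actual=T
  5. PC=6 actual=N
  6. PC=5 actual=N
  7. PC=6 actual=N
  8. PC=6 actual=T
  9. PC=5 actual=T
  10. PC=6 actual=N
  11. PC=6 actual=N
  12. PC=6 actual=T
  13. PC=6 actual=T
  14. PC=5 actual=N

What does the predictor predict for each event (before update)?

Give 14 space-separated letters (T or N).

Ev 1: PC=6 idx=0 pred=N actual=T -> ctr[0]=1
Ev 2: PC=6 idx=0 pred=N actual=T -> ctr[0]=2
Ev 3: PC=6 idx=0 pred=T actual=T -> ctr[0]=3
Ev 4: PC=6 idx=0 pred=T actual=T -> ctr[0]=3
Ev 5: PC=6 idx=0 pred=T actual=N -> ctr[0]=2
Ev 6: PC=5 idx=2 pred=N actual=N -> ctr[2]=0
Ev 7: PC=6 idx=0 pred=T actual=N -> ctr[0]=1
Ev 8: PC=6 idx=0 pred=N actual=T -> ctr[0]=2
Ev 9: PC=5 idx=2 pred=N actual=T -> ctr[2]=1
Ev 10: PC=6 idx=0 pred=T actual=N -> ctr[0]=1
Ev 11: PC=6 idx=0 pred=N actual=N -> ctr[0]=0
Ev 12: PC=6 idx=0 pred=N actual=T -> ctr[0]=1
Ev 13: PC=6 idx=0 pred=N actual=T -> ctr[0]=2
Ev 14: PC=5 idx=2 pred=N actual=N -> ctr[2]=0

Answer: N N T T T N T N N T N N N N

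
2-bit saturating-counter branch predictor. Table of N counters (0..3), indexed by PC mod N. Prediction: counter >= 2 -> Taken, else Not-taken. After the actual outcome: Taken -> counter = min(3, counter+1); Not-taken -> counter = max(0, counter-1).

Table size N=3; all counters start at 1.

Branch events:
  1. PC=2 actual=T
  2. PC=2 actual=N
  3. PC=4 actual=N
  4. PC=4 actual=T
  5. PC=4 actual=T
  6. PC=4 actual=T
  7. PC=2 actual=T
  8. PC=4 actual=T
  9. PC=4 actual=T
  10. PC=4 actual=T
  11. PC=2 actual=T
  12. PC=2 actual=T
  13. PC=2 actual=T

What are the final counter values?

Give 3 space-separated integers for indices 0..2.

Answer: 1 3 3

Derivation:
Ev 1: PC=2 idx=2 pred=N actual=T -> ctr[2]=2
Ev 2: PC=2 idx=2 pred=T actual=N -> ctr[2]=1
Ev 3: PC=4 idx=1 pred=N actual=N -> ctr[1]=0
Ev 4: PC=4 idx=1 pred=N actual=T -> ctr[1]=1
Ev 5: PC=4 idx=1 pred=N actual=T -> ctr[1]=2
Ev 6: PC=4 idx=1 pred=T actual=T -> ctr[1]=3
Ev 7: PC=2 idx=2 pred=N actual=T -> ctr[2]=2
Ev 8: PC=4 idx=1 pred=T actual=T -> ctr[1]=3
Ev 9: PC=4 idx=1 pred=T actual=T -> ctr[1]=3
Ev 10: PC=4 idx=1 pred=T actual=T -> ctr[1]=3
Ev 11: PC=2 idx=2 pred=T actual=T -> ctr[2]=3
Ev 12: PC=2 idx=2 pred=T actual=T -> ctr[2]=3
Ev 13: PC=2 idx=2 pred=T actual=T -> ctr[2]=3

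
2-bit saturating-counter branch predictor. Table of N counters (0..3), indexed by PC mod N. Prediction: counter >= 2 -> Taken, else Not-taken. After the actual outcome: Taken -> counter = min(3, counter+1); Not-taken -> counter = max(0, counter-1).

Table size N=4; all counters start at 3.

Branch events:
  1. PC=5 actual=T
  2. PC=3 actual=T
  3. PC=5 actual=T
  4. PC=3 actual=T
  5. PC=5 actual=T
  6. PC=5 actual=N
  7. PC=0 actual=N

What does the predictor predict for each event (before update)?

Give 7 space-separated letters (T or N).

Ev 1: PC=5 idx=1 pred=T actual=T -> ctr[1]=3
Ev 2: PC=3 idx=3 pred=T actual=T -> ctr[3]=3
Ev 3: PC=5 idx=1 pred=T actual=T -> ctr[1]=3
Ev 4: PC=3 idx=3 pred=T actual=T -> ctr[3]=3
Ev 5: PC=5 idx=1 pred=T actual=T -> ctr[1]=3
Ev 6: PC=5 idx=1 pred=T actual=N -> ctr[1]=2
Ev 7: PC=0 idx=0 pred=T actual=N -> ctr[0]=2

Answer: T T T T T T T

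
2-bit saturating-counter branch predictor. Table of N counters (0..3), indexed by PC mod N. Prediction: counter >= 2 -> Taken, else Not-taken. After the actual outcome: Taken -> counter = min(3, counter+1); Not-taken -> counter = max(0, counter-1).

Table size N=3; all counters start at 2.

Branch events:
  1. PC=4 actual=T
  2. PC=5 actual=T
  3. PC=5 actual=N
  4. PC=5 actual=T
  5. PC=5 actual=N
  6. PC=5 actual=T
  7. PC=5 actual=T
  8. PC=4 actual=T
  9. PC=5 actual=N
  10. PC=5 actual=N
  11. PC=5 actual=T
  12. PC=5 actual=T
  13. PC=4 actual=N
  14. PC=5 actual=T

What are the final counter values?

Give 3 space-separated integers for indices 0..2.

Answer: 2 2 3

Derivation:
Ev 1: PC=4 idx=1 pred=T actual=T -> ctr[1]=3
Ev 2: PC=5 idx=2 pred=T actual=T -> ctr[2]=3
Ev 3: PC=5 idx=2 pred=T actual=N -> ctr[2]=2
Ev 4: PC=5 idx=2 pred=T actual=T -> ctr[2]=3
Ev 5: PC=5 idx=2 pred=T actual=N -> ctr[2]=2
Ev 6: PC=5 idx=2 pred=T actual=T -> ctr[2]=3
Ev 7: PC=5 idx=2 pred=T actual=T -> ctr[2]=3
Ev 8: PC=4 idx=1 pred=T actual=T -> ctr[1]=3
Ev 9: PC=5 idx=2 pred=T actual=N -> ctr[2]=2
Ev 10: PC=5 idx=2 pred=T actual=N -> ctr[2]=1
Ev 11: PC=5 idx=2 pred=N actual=T -> ctr[2]=2
Ev 12: PC=5 idx=2 pred=T actual=T -> ctr[2]=3
Ev 13: PC=4 idx=1 pred=T actual=N -> ctr[1]=2
Ev 14: PC=5 idx=2 pred=T actual=T -> ctr[2]=3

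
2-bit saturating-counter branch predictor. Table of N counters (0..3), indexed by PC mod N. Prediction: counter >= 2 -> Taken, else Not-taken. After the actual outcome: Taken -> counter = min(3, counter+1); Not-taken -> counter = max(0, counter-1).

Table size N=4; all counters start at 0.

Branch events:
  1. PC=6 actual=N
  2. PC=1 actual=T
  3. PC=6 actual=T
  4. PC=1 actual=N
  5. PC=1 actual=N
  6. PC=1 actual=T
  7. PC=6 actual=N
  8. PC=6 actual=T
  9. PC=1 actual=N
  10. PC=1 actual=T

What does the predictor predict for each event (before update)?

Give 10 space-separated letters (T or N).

Ev 1: PC=6 idx=2 pred=N actual=N -> ctr[2]=0
Ev 2: PC=1 idx=1 pred=N actual=T -> ctr[1]=1
Ev 3: PC=6 idx=2 pred=N actual=T -> ctr[2]=1
Ev 4: PC=1 idx=1 pred=N actual=N -> ctr[1]=0
Ev 5: PC=1 idx=1 pred=N actual=N -> ctr[1]=0
Ev 6: PC=1 idx=1 pred=N actual=T -> ctr[1]=1
Ev 7: PC=6 idx=2 pred=N actual=N -> ctr[2]=0
Ev 8: PC=6 idx=2 pred=N actual=T -> ctr[2]=1
Ev 9: PC=1 idx=1 pred=N actual=N -> ctr[1]=0
Ev 10: PC=1 idx=1 pred=N actual=T -> ctr[1]=1

Answer: N N N N N N N N N N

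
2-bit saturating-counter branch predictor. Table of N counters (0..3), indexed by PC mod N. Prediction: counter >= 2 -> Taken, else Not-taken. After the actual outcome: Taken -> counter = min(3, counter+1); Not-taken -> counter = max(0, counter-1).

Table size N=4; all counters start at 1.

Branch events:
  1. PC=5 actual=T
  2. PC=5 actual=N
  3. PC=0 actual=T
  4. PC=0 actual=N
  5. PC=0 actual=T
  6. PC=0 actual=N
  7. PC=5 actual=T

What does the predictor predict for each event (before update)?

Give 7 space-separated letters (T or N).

Answer: N T N T N T N

Derivation:
Ev 1: PC=5 idx=1 pred=N actual=T -> ctr[1]=2
Ev 2: PC=5 idx=1 pred=T actual=N -> ctr[1]=1
Ev 3: PC=0 idx=0 pred=N actual=T -> ctr[0]=2
Ev 4: PC=0 idx=0 pred=T actual=N -> ctr[0]=1
Ev 5: PC=0 idx=0 pred=N actual=T -> ctr[0]=2
Ev 6: PC=0 idx=0 pred=T actual=N -> ctr[0]=1
Ev 7: PC=5 idx=1 pred=N actual=T -> ctr[1]=2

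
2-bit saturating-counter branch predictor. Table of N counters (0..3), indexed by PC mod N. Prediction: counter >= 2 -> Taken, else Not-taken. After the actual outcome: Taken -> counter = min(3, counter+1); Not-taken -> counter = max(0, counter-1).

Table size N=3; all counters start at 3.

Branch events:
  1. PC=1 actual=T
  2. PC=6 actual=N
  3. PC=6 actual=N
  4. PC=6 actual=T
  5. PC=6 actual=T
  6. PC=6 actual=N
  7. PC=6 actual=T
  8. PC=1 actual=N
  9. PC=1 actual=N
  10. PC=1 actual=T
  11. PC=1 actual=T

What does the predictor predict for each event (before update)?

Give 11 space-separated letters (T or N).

Answer: T T T N T T T T T N T

Derivation:
Ev 1: PC=1 idx=1 pred=T actual=T -> ctr[1]=3
Ev 2: PC=6 idx=0 pred=T actual=N -> ctr[0]=2
Ev 3: PC=6 idx=0 pred=T actual=N -> ctr[0]=1
Ev 4: PC=6 idx=0 pred=N actual=T -> ctr[0]=2
Ev 5: PC=6 idx=0 pred=T actual=T -> ctr[0]=3
Ev 6: PC=6 idx=0 pred=T actual=N -> ctr[0]=2
Ev 7: PC=6 idx=0 pred=T actual=T -> ctr[0]=3
Ev 8: PC=1 idx=1 pred=T actual=N -> ctr[1]=2
Ev 9: PC=1 idx=1 pred=T actual=N -> ctr[1]=1
Ev 10: PC=1 idx=1 pred=N actual=T -> ctr[1]=2
Ev 11: PC=1 idx=1 pred=T actual=T -> ctr[1]=3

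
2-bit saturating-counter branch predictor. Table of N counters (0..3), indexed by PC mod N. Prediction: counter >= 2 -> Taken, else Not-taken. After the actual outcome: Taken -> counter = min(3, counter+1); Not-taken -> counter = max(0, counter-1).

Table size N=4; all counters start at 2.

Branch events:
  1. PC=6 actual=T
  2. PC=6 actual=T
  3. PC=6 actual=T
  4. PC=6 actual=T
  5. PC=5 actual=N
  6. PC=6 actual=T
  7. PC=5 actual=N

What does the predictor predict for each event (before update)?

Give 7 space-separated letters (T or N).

Answer: T T T T T T N

Derivation:
Ev 1: PC=6 idx=2 pred=T actual=T -> ctr[2]=3
Ev 2: PC=6 idx=2 pred=T actual=T -> ctr[2]=3
Ev 3: PC=6 idx=2 pred=T actual=T -> ctr[2]=3
Ev 4: PC=6 idx=2 pred=T actual=T -> ctr[2]=3
Ev 5: PC=5 idx=1 pred=T actual=N -> ctr[1]=1
Ev 6: PC=6 idx=2 pred=T actual=T -> ctr[2]=3
Ev 7: PC=5 idx=1 pred=N actual=N -> ctr[1]=0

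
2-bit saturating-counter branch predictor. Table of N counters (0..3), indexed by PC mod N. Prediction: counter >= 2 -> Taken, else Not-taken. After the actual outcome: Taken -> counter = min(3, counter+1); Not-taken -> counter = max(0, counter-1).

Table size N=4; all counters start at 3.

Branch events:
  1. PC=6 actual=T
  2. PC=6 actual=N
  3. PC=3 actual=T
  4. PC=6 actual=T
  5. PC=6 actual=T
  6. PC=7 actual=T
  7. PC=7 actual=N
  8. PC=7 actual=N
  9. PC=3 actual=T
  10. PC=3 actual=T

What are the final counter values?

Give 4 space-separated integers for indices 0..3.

Answer: 3 3 3 3

Derivation:
Ev 1: PC=6 idx=2 pred=T actual=T -> ctr[2]=3
Ev 2: PC=6 idx=2 pred=T actual=N -> ctr[2]=2
Ev 3: PC=3 idx=3 pred=T actual=T -> ctr[3]=3
Ev 4: PC=6 idx=2 pred=T actual=T -> ctr[2]=3
Ev 5: PC=6 idx=2 pred=T actual=T -> ctr[2]=3
Ev 6: PC=7 idx=3 pred=T actual=T -> ctr[3]=3
Ev 7: PC=7 idx=3 pred=T actual=N -> ctr[3]=2
Ev 8: PC=7 idx=3 pred=T actual=N -> ctr[3]=1
Ev 9: PC=3 idx=3 pred=N actual=T -> ctr[3]=2
Ev 10: PC=3 idx=3 pred=T actual=T -> ctr[3]=3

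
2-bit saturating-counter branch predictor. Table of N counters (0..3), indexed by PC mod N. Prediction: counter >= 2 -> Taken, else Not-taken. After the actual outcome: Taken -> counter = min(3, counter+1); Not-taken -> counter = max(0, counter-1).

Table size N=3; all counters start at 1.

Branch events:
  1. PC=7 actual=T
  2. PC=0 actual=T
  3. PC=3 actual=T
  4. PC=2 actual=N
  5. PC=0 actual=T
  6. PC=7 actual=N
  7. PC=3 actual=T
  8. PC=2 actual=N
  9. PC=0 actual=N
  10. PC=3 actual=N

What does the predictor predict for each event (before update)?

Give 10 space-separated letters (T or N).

Ev 1: PC=7 idx=1 pred=N actual=T -> ctr[1]=2
Ev 2: PC=0 idx=0 pred=N actual=T -> ctr[0]=2
Ev 3: PC=3 idx=0 pred=T actual=T -> ctr[0]=3
Ev 4: PC=2 idx=2 pred=N actual=N -> ctr[2]=0
Ev 5: PC=0 idx=0 pred=T actual=T -> ctr[0]=3
Ev 6: PC=7 idx=1 pred=T actual=N -> ctr[1]=1
Ev 7: PC=3 idx=0 pred=T actual=T -> ctr[0]=3
Ev 8: PC=2 idx=2 pred=N actual=N -> ctr[2]=0
Ev 9: PC=0 idx=0 pred=T actual=N -> ctr[0]=2
Ev 10: PC=3 idx=0 pred=T actual=N -> ctr[0]=1

Answer: N N T N T T T N T T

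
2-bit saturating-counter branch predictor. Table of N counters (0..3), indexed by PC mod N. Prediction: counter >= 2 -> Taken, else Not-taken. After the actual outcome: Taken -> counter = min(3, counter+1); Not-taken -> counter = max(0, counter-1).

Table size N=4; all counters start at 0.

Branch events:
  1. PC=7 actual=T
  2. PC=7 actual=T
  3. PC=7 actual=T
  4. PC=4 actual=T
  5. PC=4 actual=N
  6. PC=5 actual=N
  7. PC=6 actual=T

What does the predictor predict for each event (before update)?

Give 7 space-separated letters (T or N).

Ev 1: PC=7 idx=3 pred=N actual=T -> ctr[3]=1
Ev 2: PC=7 idx=3 pred=N actual=T -> ctr[3]=2
Ev 3: PC=7 idx=3 pred=T actual=T -> ctr[3]=3
Ev 4: PC=4 idx=0 pred=N actual=T -> ctr[0]=1
Ev 5: PC=4 idx=0 pred=N actual=N -> ctr[0]=0
Ev 6: PC=5 idx=1 pred=N actual=N -> ctr[1]=0
Ev 7: PC=6 idx=2 pred=N actual=T -> ctr[2]=1

Answer: N N T N N N N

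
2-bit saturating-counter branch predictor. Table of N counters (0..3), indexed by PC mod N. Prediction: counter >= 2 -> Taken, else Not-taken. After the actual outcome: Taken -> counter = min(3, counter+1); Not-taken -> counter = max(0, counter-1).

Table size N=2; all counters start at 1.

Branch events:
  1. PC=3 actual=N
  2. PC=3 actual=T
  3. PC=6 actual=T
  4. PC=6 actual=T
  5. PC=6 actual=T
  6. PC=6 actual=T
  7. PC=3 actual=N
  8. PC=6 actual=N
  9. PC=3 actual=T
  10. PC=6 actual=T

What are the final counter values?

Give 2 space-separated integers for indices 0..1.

Ev 1: PC=3 idx=1 pred=N actual=N -> ctr[1]=0
Ev 2: PC=3 idx=1 pred=N actual=T -> ctr[1]=1
Ev 3: PC=6 idx=0 pred=N actual=T -> ctr[0]=2
Ev 4: PC=6 idx=0 pred=T actual=T -> ctr[0]=3
Ev 5: PC=6 idx=0 pred=T actual=T -> ctr[0]=3
Ev 6: PC=6 idx=0 pred=T actual=T -> ctr[0]=3
Ev 7: PC=3 idx=1 pred=N actual=N -> ctr[1]=0
Ev 8: PC=6 idx=0 pred=T actual=N -> ctr[0]=2
Ev 9: PC=3 idx=1 pred=N actual=T -> ctr[1]=1
Ev 10: PC=6 idx=0 pred=T actual=T -> ctr[0]=3

Answer: 3 1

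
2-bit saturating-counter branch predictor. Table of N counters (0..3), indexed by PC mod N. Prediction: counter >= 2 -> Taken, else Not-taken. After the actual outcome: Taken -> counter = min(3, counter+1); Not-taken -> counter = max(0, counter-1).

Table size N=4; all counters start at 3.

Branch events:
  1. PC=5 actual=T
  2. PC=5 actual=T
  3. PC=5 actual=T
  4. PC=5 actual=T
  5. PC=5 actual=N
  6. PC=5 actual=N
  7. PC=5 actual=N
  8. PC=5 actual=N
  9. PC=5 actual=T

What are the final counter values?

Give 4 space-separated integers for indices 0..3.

Answer: 3 1 3 3

Derivation:
Ev 1: PC=5 idx=1 pred=T actual=T -> ctr[1]=3
Ev 2: PC=5 idx=1 pred=T actual=T -> ctr[1]=3
Ev 3: PC=5 idx=1 pred=T actual=T -> ctr[1]=3
Ev 4: PC=5 idx=1 pred=T actual=T -> ctr[1]=3
Ev 5: PC=5 idx=1 pred=T actual=N -> ctr[1]=2
Ev 6: PC=5 idx=1 pred=T actual=N -> ctr[1]=1
Ev 7: PC=5 idx=1 pred=N actual=N -> ctr[1]=0
Ev 8: PC=5 idx=1 pred=N actual=N -> ctr[1]=0
Ev 9: PC=5 idx=1 pred=N actual=T -> ctr[1]=1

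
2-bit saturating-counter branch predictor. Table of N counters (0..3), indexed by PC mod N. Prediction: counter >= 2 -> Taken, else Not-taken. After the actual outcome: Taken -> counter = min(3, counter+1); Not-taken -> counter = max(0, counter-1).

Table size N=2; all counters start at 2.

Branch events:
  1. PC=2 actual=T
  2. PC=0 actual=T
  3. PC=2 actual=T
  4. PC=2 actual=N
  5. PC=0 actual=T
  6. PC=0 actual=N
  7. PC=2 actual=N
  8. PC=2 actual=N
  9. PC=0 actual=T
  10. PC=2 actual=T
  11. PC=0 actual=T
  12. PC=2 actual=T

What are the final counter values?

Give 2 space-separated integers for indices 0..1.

Answer: 3 2

Derivation:
Ev 1: PC=2 idx=0 pred=T actual=T -> ctr[0]=3
Ev 2: PC=0 idx=0 pred=T actual=T -> ctr[0]=3
Ev 3: PC=2 idx=0 pred=T actual=T -> ctr[0]=3
Ev 4: PC=2 idx=0 pred=T actual=N -> ctr[0]=2
Ev 5: PC=0 idx=0 pred=T actual=T -> ctr[0]=3
Ev 6: PC=0 idx=0 pred=T actual=N -> ctr[0]=2
Ev 7: PC=2 idx=0 pred=T actual=N -> ctr[0]=1
Ev 8: PC=2 idx=0 pred=N actual=N -> ctr[0]=0
Ev 9: PC=0 idx=0 pred=N actual=T -> ctr[0]=1
Ev 10: PC=2 idx=0 pred=N actual=T -> ctr[0]=2
Ev 11: PC=0 idx=0 pred=T actual=T -> ctr[0]=3
Ev 12: PC=2 idx=0 pred=T actual=T -> ctr[0]=3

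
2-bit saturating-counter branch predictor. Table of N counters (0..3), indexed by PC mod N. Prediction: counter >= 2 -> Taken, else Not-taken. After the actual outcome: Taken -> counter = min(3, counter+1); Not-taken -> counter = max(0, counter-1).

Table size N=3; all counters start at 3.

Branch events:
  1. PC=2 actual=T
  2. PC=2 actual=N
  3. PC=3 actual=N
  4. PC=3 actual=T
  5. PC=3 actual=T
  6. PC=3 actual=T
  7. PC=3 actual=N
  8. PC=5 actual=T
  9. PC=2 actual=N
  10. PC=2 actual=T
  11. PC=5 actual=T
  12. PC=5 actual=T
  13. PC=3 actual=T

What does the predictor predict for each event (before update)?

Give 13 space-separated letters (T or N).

Answer: T T T T T T T T T T T T T

Derivation:
Ev 1: PC=2 idx=2 pred=T actual=T -> ctr[2]=3
Ev 2: PC=2 idx=2 pred=T actual=N -> ctr[2]=2
Ev 3: PC=3 idx=0 pred=T actual=N -> ctr[0]=2
Ev 4: PC=3 idx=0 pred=T actual=T -> ctr[0]=3
Ev 5: PC=3 idx=0 pred=T actual=T -> ctr[0]=3
Ev 6: PC=3 idx=0 pred=T actual=T -> ctr[0]=3
Ev 7: PC=3 idx=0 pred=T actual=N -> ctr[0]=2
Ev 8: PC=5 idx=2 pred=T actual=T -> ctr[2]=3
Ev 9: PC=2 idx=2 pred=T actual=N -> ctr[2]=2
Ev 10: PC=2 idx=2 pred=T actual=T -> ctr[2]=3
Ev 11: PC=5 idx=2 pred=T actual=T -> ctr[2]=3
Ev 12: PC=5 idx=2 pred=T actual=T -> ctr[2]=3
Ev 13: PC=3 idx=0 pred=T actual=T -> ctr[0]=3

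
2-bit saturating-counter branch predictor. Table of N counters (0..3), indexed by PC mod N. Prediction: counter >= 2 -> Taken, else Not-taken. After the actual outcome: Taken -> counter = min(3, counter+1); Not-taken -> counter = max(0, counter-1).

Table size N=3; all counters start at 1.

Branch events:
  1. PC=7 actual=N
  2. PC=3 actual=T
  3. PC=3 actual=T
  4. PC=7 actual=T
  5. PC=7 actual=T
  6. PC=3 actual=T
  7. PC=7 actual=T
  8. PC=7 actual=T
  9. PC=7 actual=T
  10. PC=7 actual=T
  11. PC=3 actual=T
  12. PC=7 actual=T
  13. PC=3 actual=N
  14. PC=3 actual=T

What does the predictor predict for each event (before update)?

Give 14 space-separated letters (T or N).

Answer: N N T N N T T T T T T T T T

Derivation:
Ev 1: PC=7 idx=1 pred=N actual=N -> ctr[1]=0
Ev 2: PC=3 idx=0 pred=N actual=T -> ctr[0]=2
Ev 3: PC=3 idx=0 pred=T actual=T -> ctr[0]=3
Ev 4: PC=7 idx=1 pred=N actual=T -> ctr[1]=1
Ev 5: PC=7 idx=1 pred=N actual=T -> ctr[1]=2
Ev 6: PC=3 idx=0 pred=T actual=T -> ctr[0]=3
Ev 7: PC=7 idx=1 pred=T actual=T -> ctr[1]=3
Ev 8: PC=7 idx=1 pred=T actual=T -> ctr[1]=3
Ev 9: PC=7 idx=1 pred=T actual=T -> ctr[1]=3
Ev 10: PC=7 idx=1 pred=T actual=T -> ctr[1]=3
Ev 11: PC=3 idx=0 pred=T actual=T -> ctr[0]=3
Ev 12: PC=7 idx=1 pred=T actual=T -> ctr[1]=3
Ev 13: PC=3 idx=0 pred=T actual=N -> ctr[0]=2
Ev 14: PC=3 idx=0 pred=T actual=T -> ctr[0]=3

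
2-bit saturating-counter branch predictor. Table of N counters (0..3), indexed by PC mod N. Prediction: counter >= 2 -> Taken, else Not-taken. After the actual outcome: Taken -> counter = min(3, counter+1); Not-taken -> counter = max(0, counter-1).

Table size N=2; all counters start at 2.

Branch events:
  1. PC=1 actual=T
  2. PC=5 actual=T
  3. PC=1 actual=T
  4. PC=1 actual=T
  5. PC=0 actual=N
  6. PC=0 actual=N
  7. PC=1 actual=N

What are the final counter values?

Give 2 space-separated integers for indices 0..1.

Ev 1: PC=1 idx=1 pred=T actual=T -> ctr[1]=3
Ev 2: PC=5 idx=1 pred=T actual=T -> ctr[1]=3
Ev 3: PC=1 idx=1 pred=T actual=T -> ctr[1]=3
Ev 4: PC=1 idx=1 pred=T actual=T -> ctr[1]=3
Ev 5: PC=0 idx=0 pred=T actual=N -> ctr[0]=1
Ev 6: PC=0 idx=0 pred=N actual=N -> ctr[0]=0
Ev 7: PC=1 idx=1 pred=T actual=N -> ctr[1]=2

Answer: 0 2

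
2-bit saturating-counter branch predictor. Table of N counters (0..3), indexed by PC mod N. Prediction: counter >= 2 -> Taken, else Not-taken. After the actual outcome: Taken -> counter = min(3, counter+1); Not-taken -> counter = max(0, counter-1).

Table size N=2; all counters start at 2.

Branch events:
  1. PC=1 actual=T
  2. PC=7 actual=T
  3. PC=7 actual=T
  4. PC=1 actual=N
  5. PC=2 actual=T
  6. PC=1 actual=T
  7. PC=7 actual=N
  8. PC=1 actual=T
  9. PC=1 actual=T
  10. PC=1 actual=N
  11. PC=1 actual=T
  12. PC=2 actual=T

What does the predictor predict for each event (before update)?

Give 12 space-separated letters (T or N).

Ev 1: PC=1 idx=1 pred=T actual=T -> ctr[1]=3
Ev 2: PC=7 idx=1 pred=T actual=T -> ctr[1]=3
Ev 3: PC=7 idx=1 pred=T actual=T -> ctr[1]=3
Ev 4: PC=1 idx=1 pred=T actual=N -> ctr[1]=2
Ev 5: PC=2 idx=0 pred=T actual=T -> ctr[0]=3
Ev 6: PC=1 idx=1 pred=T actual=T -> ctr[1]=3
Ev 7: PC=7 idx=1 pred=T actual=N -> ctr[1]=2
Ev 8: PC=1 idx=1 pred=T actual=T -> ctr[1]=3
Ev 9: PC=1 idx=1 pred=T actual=T -> ctr[1]=3
Ev 10: PC=1 idx=1 pred=T actual=N -> ctr[1]=2
Ev 11: PC=1 idx=1 pred=T actual=T -> ctr[1]=3
Ev 12: PC=2 idx=0 pred=T actual=T -> ctr[0]=3

Answer: T T T T T T T T T T T T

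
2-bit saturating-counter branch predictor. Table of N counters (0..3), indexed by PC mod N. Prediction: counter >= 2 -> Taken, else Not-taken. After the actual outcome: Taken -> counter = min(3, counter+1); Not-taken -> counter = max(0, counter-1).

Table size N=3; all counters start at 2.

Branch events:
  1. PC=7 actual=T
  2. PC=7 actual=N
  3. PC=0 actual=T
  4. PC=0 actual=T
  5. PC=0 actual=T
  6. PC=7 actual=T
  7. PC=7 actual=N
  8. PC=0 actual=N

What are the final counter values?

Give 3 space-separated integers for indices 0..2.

Answer: 2 2 2

Derivation:
Ev 1: PC=7 idx=1 pred=T actual=T -> ctr[1]=3
Ev 2: PC=7 idx=1 pred=T actual=N -> ctr[1]=2
Ev 3: PC=0 idx=0 pred=T actual=T -> ctr[0]=3
Ev 4: PC=0 idx=0 pred=T actual=T -> ctr[0]=3
Ev 5: PC=0 idx=0 pred=T actual=T -> ctr[0]=3
Ev 6: PC=7 idx=1 pred=T actual=T -> ctr[1]=3
Ev 7: PC=7 idx=1 pred=T actual=N -> ctr[1]=2
Ev 8: PC=0 idx=0 pred=T actual=N -> ctr[0]=2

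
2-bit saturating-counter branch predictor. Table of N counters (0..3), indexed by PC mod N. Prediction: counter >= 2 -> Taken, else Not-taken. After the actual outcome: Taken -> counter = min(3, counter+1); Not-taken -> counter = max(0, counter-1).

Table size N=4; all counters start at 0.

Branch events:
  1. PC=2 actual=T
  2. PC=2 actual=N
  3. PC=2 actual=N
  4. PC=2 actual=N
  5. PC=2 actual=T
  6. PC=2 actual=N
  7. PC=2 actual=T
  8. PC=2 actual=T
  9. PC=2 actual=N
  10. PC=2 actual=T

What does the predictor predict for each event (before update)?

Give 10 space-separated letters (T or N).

Answer: N N N N N N N N T N

Derivation:
Ev 1: PC=2 idx=2 pred=N actual=T -> ctr[2]=1
Ev 2: PC=2 idx=2 pred=N actual=N -> ctr[2]=0
Ev 3: PC=2 idx=2 pred=N actual=N -> ctr[2]=0
Ev 4: PC=2 idx=2 pred=N actual=N -> ctr[2]=0
Ev 5: PC=2 idx=2 pred=N actual=T -> ctr[2]=1
Ev 6: PC=2 idx=2 pred=N actual=N -> ctr[2]=0
Ev 7: PC=2 idx=2 pred=N actual=T -> ctr[2]=1
Ev 8: PC=2 idx=2 pred=N actual=T -> ctr[2]=2
Ev 9: PC=2 idx=2 pred=T actual=N -> ctr[2]=1
Ev 10: PC=2 idx=2 pred=N actual=T -> ctr[2]=2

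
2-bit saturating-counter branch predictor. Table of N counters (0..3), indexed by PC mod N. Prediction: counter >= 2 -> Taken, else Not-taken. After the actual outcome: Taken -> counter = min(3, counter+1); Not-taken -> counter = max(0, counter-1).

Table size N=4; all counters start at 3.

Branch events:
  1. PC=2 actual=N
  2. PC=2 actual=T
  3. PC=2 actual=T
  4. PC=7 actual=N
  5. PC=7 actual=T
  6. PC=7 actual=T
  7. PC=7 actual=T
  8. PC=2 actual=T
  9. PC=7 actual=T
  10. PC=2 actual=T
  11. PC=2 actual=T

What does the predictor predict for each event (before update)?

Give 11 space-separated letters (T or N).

Ev 1: PC=2 idx=2 pred=T actual=N -> ctr[2]=2
Ev 2: PC=2 idx=2 pred=T actual=T -> ctr[2]=3
Ev 3: PC=2 idx=2 pred=T actual=T -> ctr[2]=3
Ev 4: PC=7 idx=3 pred=T actual=N -> ctr[3]=2
Ev 5: PC=7 idx=3 pred=T actual=T -> ctr[3]=3
Ev 6: PC=7 idx=3 pred=T actual=T -> ctr[3]=3
Ev 7: PC=7 idx=3 pred=T actual=T -> ctr[3]=3
Ev 8: PC=2 idx=2 pred=T actual=T -> ctr[2]=3
Ev 9: PC=7 idx=3 pred=T actual=T -> ctr[3]=3
Ev 10: PC=2 idx=2 pred=T actual=T -> ctr[2]=3
Ev 11: PC=2 idx=2 pred=T actual=T -> ctr[2]=3

Answer: T T T T T T T T T T T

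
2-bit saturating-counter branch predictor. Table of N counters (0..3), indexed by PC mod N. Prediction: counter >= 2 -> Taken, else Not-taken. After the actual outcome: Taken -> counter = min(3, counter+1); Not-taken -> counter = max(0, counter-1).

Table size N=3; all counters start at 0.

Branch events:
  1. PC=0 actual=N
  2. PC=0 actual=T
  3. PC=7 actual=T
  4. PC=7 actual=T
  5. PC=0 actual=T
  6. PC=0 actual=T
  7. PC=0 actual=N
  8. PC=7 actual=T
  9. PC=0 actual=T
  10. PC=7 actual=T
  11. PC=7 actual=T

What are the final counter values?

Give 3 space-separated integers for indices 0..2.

Ev 1: PC=0 idx=0 pred=N actual=N -> ctr[0]=0
Ev 2: PC=0 idx=0 pred=N actual=T -> ctr[0]=1
Ev 3: PC=7 idx=1 pred=N actual=T -> ctr[1]=1
Ev 4: PC=7 idx=1 pred=N actual=T -> ctr[1]=2
Ev 5: PC=0 idx=0 pred=N actual=T -> ctr[0]=2
Ev 6: PC=0 idx=0 pred=T actual=T -> ctr[0]=3
Ev 7: PC=0 idx=0 pred=T actual=N -> ctr[0]=2
Ev 8: PC=7 idx=1 pred=T actual=T -> ctr[1]=3
Ev 9: PC=0 idx=0 pred=T actual=T -> ctr[0]=3
Ev 10: PC=7 idx=1 pred=T actual=T -> ctr[1]=3
Ev 11: PC=7 idx=1 pred=T actual=T -> ctr[1]=3

Answer: 3 3 0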